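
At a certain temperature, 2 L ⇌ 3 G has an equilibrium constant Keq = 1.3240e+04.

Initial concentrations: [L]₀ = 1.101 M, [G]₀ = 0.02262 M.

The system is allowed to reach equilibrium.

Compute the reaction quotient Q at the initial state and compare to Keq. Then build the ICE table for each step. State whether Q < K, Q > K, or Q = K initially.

Q₀ = 9.5478e-06; Q < K (proceeds forward)

Q₀ = 9.5478e-06 vs Keq = 1.3240e+04 ⇒ Q<K, forward
Step 1:
                  L         G
  Initial     1.101   0.02262
  Change     -1.083     1.624
  Equil     0.01836     1.647
  solve Keq expr → x = 0.5413; check Q = 1.3240e+04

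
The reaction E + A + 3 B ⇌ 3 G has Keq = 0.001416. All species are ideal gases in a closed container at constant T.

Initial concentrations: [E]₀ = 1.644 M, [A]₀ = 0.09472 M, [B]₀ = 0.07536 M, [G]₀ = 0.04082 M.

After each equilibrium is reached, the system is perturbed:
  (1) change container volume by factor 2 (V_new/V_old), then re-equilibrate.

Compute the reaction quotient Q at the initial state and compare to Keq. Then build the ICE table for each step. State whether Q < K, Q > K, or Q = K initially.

Q₀ = 1.021; Q > K (proceeds reverse)

Q₀ = 1.021 vs Keq = 0.001416 ⇒ Q>K, reverse
Step 1:
                  E         A         B         G
  init        1.644   0.09472   0.07536   0.04082
  Δ         0.01132   0.01132   0.03395  -0.03395
  eq          1.655     0.106    0.1093  0.006873
  solve Keq expr → x = -0.01132; check Q = 0.001416
Then change container volume by factor 2 (V_new/V_old).
Step 2:
                  E         A         B         G
  init       0.8277   0.05302   0.05465  0.003436
  Δ       4.0578e-04 4.0578e-04  0.001217 -0.001217
  eq         0.8281   0.05342   0.05587  0.002219
  solve Keq expr → x = -4.0578e-04; check Q = 0.001416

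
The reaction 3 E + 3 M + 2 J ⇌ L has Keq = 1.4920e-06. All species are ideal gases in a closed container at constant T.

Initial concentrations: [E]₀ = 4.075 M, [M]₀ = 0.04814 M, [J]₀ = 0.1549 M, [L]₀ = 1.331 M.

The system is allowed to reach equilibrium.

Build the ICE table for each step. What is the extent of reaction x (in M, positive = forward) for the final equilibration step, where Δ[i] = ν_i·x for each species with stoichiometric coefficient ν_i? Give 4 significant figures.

Q₀ = 7348 vs Keq = 1.4920e-06 ⇒ Q>K, reverse
Step 1:
                   E          M          J          L
  I            4.075    0.04814     0.1549      1.331
  C            3.477      3.477      2.318     -1.159
  E            7.552      3.525      2.473     0.1721
  solve Keq expr → x = -1.159; check Q = 1.4920e-06

x = -1.159 M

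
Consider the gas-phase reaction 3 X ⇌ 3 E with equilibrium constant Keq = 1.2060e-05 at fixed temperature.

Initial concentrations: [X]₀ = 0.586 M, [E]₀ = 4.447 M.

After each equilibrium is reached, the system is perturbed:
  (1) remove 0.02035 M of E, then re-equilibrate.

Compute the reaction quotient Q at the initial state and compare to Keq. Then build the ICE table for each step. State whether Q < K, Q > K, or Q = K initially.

Q₀ = 437; Q > K (proceeds reverse)

Q₀ = 437 vs Keq = 1.2060e-05 ⇒ Q>K, reverse
Step 1:
                   X          E
  I            0.586      4.447
  C            4.334     -4.334
  E             4.92     0.1128
  solve Keq expr → x = -1.445; check Q = 1.2060e-05
Then remove 0.02035 M of E.
Step 2:
                   X          E
  I             4.92    0.09248
  C         -0.01989    0.01989
  E              4.9     0.1124
  solve Keq expr → x = 0.006631; check Q = 1.2060e-05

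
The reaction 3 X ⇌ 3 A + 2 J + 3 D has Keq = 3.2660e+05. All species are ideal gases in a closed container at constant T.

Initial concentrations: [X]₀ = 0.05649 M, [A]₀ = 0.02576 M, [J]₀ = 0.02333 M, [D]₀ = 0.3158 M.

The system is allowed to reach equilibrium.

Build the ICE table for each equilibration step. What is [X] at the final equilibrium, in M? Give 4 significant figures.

Q₀ = 1.6255e-06 vs Keq = 3.2660e+05 ⇒ Q<K, forward
Step 1:
                   X          A          J          D
  Initial    0.05649    0.02576    0.02333     0.3158
  Change    -0.05642    0.05642    0.03761    0.05642
  Equil   6.8790e-05    0.08218    0.06094     0.3722
  solve Keq expr → x = 0.01881; check Q = 3.2660e+05

[X]_eq = 6.8790e-05 M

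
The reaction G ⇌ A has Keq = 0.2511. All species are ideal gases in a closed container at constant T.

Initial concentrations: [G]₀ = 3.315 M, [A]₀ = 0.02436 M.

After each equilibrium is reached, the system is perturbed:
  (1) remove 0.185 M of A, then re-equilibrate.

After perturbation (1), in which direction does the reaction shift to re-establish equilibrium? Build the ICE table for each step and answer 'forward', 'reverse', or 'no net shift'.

Q₀ = 0.007348 vs Keq = 0.2511 ⇒ Q<K, forward
Step 1:
                  G         A
  I           3.315   0.02436
  C         -0.6459    0.6459
  E           2.669    0.6702
  solve Keq expr → x = 0.6459; check Q = 0.2511
Then remove 0.185 M of A.
Step 2:
                  G         A
  I           2.669    0.4852
  C         -0.1479    0.1479
  E           2.521    0.6331
  solve Keq expr → x = 0.1479; check Q = 0.2511

Direction: forward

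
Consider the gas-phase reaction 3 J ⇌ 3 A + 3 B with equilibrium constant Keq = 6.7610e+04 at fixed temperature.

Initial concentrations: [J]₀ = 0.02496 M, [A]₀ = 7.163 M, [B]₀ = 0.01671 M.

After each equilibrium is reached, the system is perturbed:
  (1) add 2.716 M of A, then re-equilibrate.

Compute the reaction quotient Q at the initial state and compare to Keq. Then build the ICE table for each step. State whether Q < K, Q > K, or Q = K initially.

Q₀ = 110.3 vs Keq = 6.7610e+04 ⇒ Q<K, forward
Step 1:
                    J           A           B
  init        0.02496       7.163     0.01671
  Δ          -0.01871     0.01871     0.01871
  eq         0.006245       7.182     0.03542
  solve Keq expr → x = 0.006238; check Q = 6.7610e+04
Then add 2.716 M of A.
Step 2:
                    J           A           B
  init       0.006245       9.898     0.03542
  Δ          0.001899   -0.001899   -0.001899
  eq         0.008144       9.896     0.03353
  solve Keq expr → x = -6.3295e-04; check Q = 6.7610e+04

Q₀ = 110.3; Q < K (proceeds forward)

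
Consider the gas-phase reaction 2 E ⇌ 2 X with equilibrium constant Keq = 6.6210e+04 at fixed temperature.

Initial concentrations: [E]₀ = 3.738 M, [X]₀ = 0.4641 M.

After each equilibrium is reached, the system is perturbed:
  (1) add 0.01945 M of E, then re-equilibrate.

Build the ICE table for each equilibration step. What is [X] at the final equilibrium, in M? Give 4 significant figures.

Q₀ = 0.01542 vs Keq = 6.6210e+04 ⇒ Q<K, forward
Step 1:
                  E         X
  Initial     3.738    0.4641
  Change     -3.722     3.722
  Equil     0.01627     4.186
  solve Keq expr → x = 1.861; check Q = 6.6210e+04
Then add 0.01945 M of E.
Step 2:
                  E         X
  Initial   0.03572     4.186
  Change   -0.01937   0.01937
  Equil     0.01634     4.205
  solve Keq expr → x = 0.009687; check Q = 6.6210e+04

[X]_eq = 4.205 M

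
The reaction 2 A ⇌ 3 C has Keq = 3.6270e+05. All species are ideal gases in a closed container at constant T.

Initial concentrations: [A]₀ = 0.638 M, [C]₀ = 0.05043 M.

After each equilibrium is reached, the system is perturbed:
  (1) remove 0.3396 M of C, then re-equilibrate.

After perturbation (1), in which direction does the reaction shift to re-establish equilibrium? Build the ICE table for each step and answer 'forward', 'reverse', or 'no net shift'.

Direction: forward

Q₀ = 3.1508e-04 vs Keq = 3.6270e+05 ⇒ Q<K, forward
Step 1:
                  A         C
  Initial     0.638   0.05043
  Change    -0.6363    0.9545
  Equil    0.001673     1.005
  solve Keq expr → x = 0.3182; check Q = 3.6270e+05
Then remove 0.3396 M of C.
Step 2:
                  A         C
  Initial  0.001673    0.6653
  Change  -7.6928e-04  0.001154
  Equil   9.0345e-04    0.6665
  solve Keq expr → x = 3.8464e-04; check Q = 3.6270e+05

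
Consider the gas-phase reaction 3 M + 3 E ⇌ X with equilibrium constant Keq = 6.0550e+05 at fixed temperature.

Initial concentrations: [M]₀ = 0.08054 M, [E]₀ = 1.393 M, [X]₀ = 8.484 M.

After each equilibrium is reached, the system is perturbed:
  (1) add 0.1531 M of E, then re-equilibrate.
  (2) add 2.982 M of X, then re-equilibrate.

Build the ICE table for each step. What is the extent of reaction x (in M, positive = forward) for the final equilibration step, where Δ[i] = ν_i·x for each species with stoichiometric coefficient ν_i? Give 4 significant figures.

x = -5.6497e-04 M

Q₀ = 6008 vs Keq = 6.0550e+05 ⇒ Q<K, forward
Step 1:
                    M           E           X
  init        0.08054       1.393       8.484
  Δ          -0.06241    -0.06241      0.0208
  eq          0.01813       1.331       8.505
  solve Keq expr → x = 0.0208; check Q = 6.0550e+05
Then add 0.1531 M of E.
Step 2:
                    M           E           X
  init        0.01813       1.484       8.505
  Δ          -0.00185    -0.00185  6.1681e-04
  eq          0.01628       1.482       8.505
  solve Keq expr → x = 6.1681e-04; check Q = 6.0550e+05
Then add 2.982 M of X.
Step 3:
                    M           E           X
  init        0.01628       1.482       11.49
  Δ          0.001695    0.001695 -5.6497e-04
  eq          0.01798       1.484       11.49
  solve Keq expr → x = -5.6497e-04; check Q = 6.0550e+05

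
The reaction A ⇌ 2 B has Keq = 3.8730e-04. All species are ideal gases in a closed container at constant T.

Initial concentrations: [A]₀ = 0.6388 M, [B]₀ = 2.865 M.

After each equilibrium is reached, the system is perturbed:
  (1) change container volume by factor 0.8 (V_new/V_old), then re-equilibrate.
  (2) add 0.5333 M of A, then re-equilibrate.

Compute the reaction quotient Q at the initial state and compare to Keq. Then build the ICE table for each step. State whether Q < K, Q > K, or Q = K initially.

Q₀ = 12.85; Q > K (proceeds reverse)

Q₀ = 12.85 vs Keq = 3.8730e-04 ⇒ Q>K, reverse
Step 1:
                  A         B
  Initial    0.6388     2.865
  Change      1.418    -2.837
  Equil       2.057   0.02823
  solve Keq expr → x = -1.418; check Q = 3.8730e-04
Then change container volume by factor 0.8 (V_new/V_old).
Step 2:
                  A         B
  Initial     2.571   0.03528
  Change   0.001857 -0.003714
  Equil       2.573   0.03157
  solve Keq expr → x = -0.001857; check Q = 3.8730e-04
Then add 0.5333 M of A.
Step 3:
                  A         B
  Initial     3.107   0.03157
  Change  -0.001554  0.003109
  Equil       3.105   0.03468
  solve Keq expr → x = 0.001554; check Q = 3.8730e-04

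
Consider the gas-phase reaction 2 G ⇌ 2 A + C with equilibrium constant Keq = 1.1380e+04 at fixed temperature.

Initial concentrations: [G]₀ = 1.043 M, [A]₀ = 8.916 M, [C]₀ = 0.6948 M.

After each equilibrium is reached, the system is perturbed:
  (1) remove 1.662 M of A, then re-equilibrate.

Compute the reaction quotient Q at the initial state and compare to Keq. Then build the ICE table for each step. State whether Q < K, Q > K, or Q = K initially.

Q₀ = 50.77 vs Keq = 1.1380e+04 ⇒ Q<K, forward
Step 1:
                  G         A         C
  Initial     1.043     8.916    0.6948
  Change    -0.9432    0.9432    0.4716
  Equil     0.09981     9.859     1.166
  solve Keq expr → x = 0.4716; check Q = 1.1380e+04
Then remove 1.662 M of A.
Step 2:
                  G         A         C
  Initial   0.09981     8.197     1.166
  Change   -0.01637   0.01637  0.008185
  Equil     0.08345     8.214     1.175
  solve Keq expr → x = 0.008185; check Q = 1.1380e+04

Q₀ = 50.77; Q < K (proceeds forward)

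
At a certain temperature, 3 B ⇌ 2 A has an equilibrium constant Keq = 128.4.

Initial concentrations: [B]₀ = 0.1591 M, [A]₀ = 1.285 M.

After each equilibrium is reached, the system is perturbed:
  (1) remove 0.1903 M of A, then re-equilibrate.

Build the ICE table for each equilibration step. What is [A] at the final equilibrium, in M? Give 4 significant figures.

Q₀ = 410 vs Keq = 128.4 ⇒ Q>K, reverse
Step 1:
                  B         A
  Initial    0.1591     1.285
  Change    0.06952  -0.04635
  Equil      0.2286     1.239
  solve Keq expr → x = -0.02317; check Q = 128.4
Then remove 0.1903 M of A.
Step 2:
                  B         A
  Initial    0.2286     1.048
  Change   -0.02214   0.01476
  Equil      0.2065     1.063
  solve Keq expr → x = 0.007381; check Q = 128.4

[A]_eq = 1.063 M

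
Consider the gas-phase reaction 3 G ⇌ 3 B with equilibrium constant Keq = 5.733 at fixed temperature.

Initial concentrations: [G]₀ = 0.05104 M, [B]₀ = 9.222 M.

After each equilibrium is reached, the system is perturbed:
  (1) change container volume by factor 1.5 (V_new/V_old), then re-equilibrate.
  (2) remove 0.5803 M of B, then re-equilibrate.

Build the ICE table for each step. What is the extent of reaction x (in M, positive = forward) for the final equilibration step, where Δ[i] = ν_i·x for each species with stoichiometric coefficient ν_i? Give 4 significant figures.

Q₀ = 5.8985e+06 vs Keq = 5.733 ⇒ Q>K, reverse
Step 1:
                  G         B
  I         0.05104     9.222
  C           3.273    -3.273
  E           3.324     5.949
  solve Keq expr → x = -1.091; check Q = 5.733
Then change container volume by factor 1.5 (V_new/V_old).
Step 2:
                  G         B
  I           2.216     3.966
  C               0         0
  E           2.216     3.966
  solve Keq expr → x = 0; check Q = 5.733
Then remove 0.5803 M of B.
Step 3:
                  G         B
  I           2.216     3.386
  C          -0.208     0.208
  E           2.008     3.594
  solve Keq expr → x = 0.06934; check Q = 5.733

x = 0.06934 M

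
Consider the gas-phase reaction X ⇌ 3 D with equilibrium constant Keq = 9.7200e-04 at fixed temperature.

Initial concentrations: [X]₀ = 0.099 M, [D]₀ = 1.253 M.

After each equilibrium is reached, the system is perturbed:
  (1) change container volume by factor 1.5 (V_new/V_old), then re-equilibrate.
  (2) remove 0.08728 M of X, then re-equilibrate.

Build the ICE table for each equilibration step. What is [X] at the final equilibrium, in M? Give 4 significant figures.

[X]_eq = 0.2367 M

Q₀ = 19.87 vs Keq = 9.7200e-04 ⇒ Q>K, reverse
Step 1:
                  X         D
  Initial     0.099     1.253
  Change     0.3916    -1.175
  Equil      0.4906   0.07813
  solve Keq expr → x = -0.3916; check Q = 9.7200e-04
Then change container volume by factor 1.5 (V_new/V_old).
Step 2:
                  X         D
  Initial    0.3271   0.05209
  Change  -0.005266    0.0158
  Equil      0.3218   0.06788
  solve Keq expr → x = 0.005266; check Q = 9.7200e-04
Then remove 0.08728 M of X.
Step 3:
                  X         D
  Initial    0.2345   0.06788
  Change   0.002201 -0.006604
  Equil      0.2367   0.06128
  solve Keq expr → x = -0.002201; check Q = 9.7200e-04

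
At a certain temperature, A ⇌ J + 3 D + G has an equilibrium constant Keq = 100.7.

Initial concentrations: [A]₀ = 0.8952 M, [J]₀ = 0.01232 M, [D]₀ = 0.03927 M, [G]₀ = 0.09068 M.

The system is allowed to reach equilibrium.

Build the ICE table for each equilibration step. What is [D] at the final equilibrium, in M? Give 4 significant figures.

Q₀ = 7.5576e-08 vs Keq = 100.7 ⇒ Q<K, forward
Step 1:
                   A          J          D          G
  I           0.8952    0.01232    0.03927    0.09068
  C          -0.7944     0.7944      2.383     0.7944
  E           0.1008     0.8067      2.422     0.8851
  solve Keq expr → x = 0.7944; check Q = 100.7

[D]_eq = 2.422 M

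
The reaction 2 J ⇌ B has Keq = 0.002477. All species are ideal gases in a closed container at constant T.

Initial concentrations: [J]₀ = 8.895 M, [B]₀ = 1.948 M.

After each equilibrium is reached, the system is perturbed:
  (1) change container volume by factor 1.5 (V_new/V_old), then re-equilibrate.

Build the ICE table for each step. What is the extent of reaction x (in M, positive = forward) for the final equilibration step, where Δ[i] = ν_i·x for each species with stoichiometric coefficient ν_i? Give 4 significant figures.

x = -0.07421 M

Q₀ = 0.02462 vs Keq = 0.002477 ⇒ Q>K, reverse
Step 1:
                   J          B
  init         8.895      1.948
  Δ            3.174     -1.587
  eq           12.07     0.3608
  solve Keq expr → x = -1.587; check Q = 0.002477
Then change container volume by factor 1.5 (V_new/V_old).
Step 2:
                   J          B
  init         8.046     0.2405
  Δ           0.1484   -0.07421
  eq           8.195     0.1663
  solve Keq expr → x = -0.07421; check Q = 0.002477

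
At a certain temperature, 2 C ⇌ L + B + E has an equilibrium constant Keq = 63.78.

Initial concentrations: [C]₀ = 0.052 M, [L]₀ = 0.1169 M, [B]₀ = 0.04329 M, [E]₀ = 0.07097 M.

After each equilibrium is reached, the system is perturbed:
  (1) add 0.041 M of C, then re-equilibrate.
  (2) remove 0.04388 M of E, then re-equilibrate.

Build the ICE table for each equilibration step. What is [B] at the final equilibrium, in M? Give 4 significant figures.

Q₀ = 0.1328 vs Keq = 63.78 ⇒ Q<K, forward
Step 1:
                  C         L         B         E
  Initial     0.052    0.1169   0.04329   0.07097
  Change   -0.04824   0.02412   0.02412   0.02412
  Equil    0.003765     0.141   0.06741   0.09509
  solve Keq expr → x = 0.02412; check Q = 63.78
Then add 0.041 M of C.
Step 2:
                  C         L         B         E
  Initial   0.04476     0.141   0.06741   0.09509
  Change   -0.03973   0.01987   0.01987   0.01987
  Equil    0.005031    0.1609   0.08727     0.115
  solve Keq expr → x = 0.01987; check Q = 63.78
Then remove 0.04388 M of E.
Step 3:
                  C         L         B         E
  Initial  0.005031    0.1609   0.08727   0.07107
  Change  -0.001042 5.2112e-04 5.2112e-04 5.2112e-04
  Equil    0.003988    0.1614    0.0878    0.0716
  solve Keq expr → x = 5.2112e-04; check Q = 63.78

[B]_eq = 0.0878 M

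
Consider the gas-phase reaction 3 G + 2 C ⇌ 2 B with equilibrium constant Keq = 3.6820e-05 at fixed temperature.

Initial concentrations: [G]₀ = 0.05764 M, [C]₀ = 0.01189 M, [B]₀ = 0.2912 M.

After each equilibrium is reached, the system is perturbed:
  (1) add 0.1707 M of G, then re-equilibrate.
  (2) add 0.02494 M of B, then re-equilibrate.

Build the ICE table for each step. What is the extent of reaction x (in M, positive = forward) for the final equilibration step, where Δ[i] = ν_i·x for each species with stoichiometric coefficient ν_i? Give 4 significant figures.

Q₀ = 3.1322e+06 vs Keq = 3.6820e-05 ⇒ Q>K, reverse
Step 1:
                    G           C           B
  Initial     0.05764     0.01189      0.2912
  Change       0.4358      0.2906     -0.2906
  Equil        0.4935      0.3025  6.3623e-04
  solve Keq expr → x = -0.1453; check Q = 3.6820e-05
Then add 0.1707 M of G.
Step 2:
                    G           C           B
  Initial      0.6642      0.3025  6.3623e-04
  Change  -5.3226e-04 -3.5484e-04  3.5484e-04
  Equil        0.6637      0.3021  9.9107e-04
  solve Keq expr → x = 1.7742e-04; check Q = 3.6820e-05
Then add 0.02494 M of B.
Step 3:
                    G           C           B
  Initial      0.6637      0.3021     0.02593
  Change      0.03715     0.02477    -0.02477
  Equil        0.7008      0.3269    0.001164
  solve Keq expr → x = -0.01238; check Q = 3.6820e-05

x = -0.01238 M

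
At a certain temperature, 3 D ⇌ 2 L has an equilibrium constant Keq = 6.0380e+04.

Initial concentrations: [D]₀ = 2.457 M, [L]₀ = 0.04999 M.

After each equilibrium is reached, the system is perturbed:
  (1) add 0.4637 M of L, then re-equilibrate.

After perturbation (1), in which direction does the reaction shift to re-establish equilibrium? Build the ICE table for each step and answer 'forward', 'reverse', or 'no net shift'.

Q₀ = 1.6848e-04 vs Keq = 6.0380e+04 ⇒ Q<K, forward
Step 1:
                   D          L
  I            2.457    0.04999
  C           -2.421      1.614
  E           0.0358      1.664
  solve Keq expr → x = 0.8071; check Q = 6.0380e+04
Then add 0.4637 M of L.
Step 2:
                   D          L
  I           0.0358      2.128
  C         0.006318  -0.004212
  E          0.04211      2.124
  solve Keq expr → x = -0.002106; check Q = 6.0380e+04

Direction: reverse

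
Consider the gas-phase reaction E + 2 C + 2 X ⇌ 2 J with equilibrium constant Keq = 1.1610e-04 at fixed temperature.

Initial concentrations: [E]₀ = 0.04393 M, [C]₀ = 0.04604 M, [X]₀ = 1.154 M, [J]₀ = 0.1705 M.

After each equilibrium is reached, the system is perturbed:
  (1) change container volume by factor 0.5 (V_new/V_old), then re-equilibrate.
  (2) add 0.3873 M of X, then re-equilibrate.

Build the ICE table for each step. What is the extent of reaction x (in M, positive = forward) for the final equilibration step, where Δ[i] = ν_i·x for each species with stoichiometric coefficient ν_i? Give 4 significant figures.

Q₀ = 234.4 vs Keq = 1.1610e-04 ⇒ Q>K, reverse
Step 1:
                    E           C           X           J
  Initial     0.04393     0.04604       1.154      0.1705
  Change       0.0847      0.1694      0.1694     -0.1694
  Equil        0.1286      0.2154       1.323    0.001102
  solve Keq expr → x = -0.0847; check Q = 1.1610e-04
Then change container volume by factor 0.5 (V_new/V_old).
Step 2:
                    E           C           X           J
  Initial      0.2573      0.4309       2.647    0.002204
  Change     -0.00197   -0.003939   -0.003939    0.003939
  Equil        0.2553      0.4269       2.643    0.006143
  solve Keq expr → x = 0.00197; check Q = 1.1610e-04
Then add 0.3873 M of X.
Step 3:
                    E           C           X           J
  Initial      0.2553      0.4269        3.03    0.006143
  Change  -4.3883e-04 -8.7765e-04 -8.7765e-04  8.7765e-04
  Equil        0.2548      0.4261       3.029     0.00702
  solve Keq expr → x = 4.3883e-04; check Q = 1.1610e-04

x = 4.3883e-04 M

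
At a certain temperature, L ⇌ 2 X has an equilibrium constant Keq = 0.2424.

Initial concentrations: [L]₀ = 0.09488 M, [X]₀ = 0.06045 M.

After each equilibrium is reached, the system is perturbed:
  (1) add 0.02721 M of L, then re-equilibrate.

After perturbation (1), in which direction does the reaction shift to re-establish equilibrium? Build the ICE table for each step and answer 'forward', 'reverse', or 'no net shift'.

Q₀ = 0.03851 vs Keq = 0.2424 ⇒ Q<K, forward
Step 1:
                   L          X
  I          0.09488    0.06045
  C         -0.03167    0.06333
  E          0.06321     0.1238
  solve Keq expr → x = 0.03167; check Q = 0.2424
Then add 0.02721 M of L.
Step 2:
                   L          X
  I          0.09042     0.1238
  C        -0.008547    0.01709
  E          0.08188     0.1409
  solve Keq expr → x = 0.008547; check Q = 0.2424

Direction: forward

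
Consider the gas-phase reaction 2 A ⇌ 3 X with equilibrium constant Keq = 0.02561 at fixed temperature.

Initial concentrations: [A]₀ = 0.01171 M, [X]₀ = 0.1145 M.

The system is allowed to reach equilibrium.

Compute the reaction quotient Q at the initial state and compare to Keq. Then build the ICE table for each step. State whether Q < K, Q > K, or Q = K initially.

Q₀ = 10.95; Q > K (proceeds reverse)

Q₀ = 10.95 vs Keq = 0.02561 ⇒ Q>K, reverse
Step 1:
                    A           X
  I           0.01171      0.1145
  C           0.04674    -0.07011
  E           0.05845     0.04439
  solve Keq expr → x = -0.02337; check Q = 0.02561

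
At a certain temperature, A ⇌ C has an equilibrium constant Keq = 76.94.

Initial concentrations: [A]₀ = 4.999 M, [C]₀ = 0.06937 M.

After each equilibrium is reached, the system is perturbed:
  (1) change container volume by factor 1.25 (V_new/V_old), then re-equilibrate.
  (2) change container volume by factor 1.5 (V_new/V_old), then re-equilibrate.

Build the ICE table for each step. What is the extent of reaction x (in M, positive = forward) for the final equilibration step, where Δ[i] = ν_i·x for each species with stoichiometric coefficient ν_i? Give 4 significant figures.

Q₀ = 0.01388 vs Keq = 76.94 ⇒ Q<K, forward
Step 1:
                   A          C
  Initial      4.999    0.06937
  Change      -4.934      4.934
  Equil      0.06503      5.003
  solve Keq expr → x = 4.934; check Q = 76.94
Then change container volume by factor 1.25 (V_new/V_old).
Step 2:
                   A          C
  Initial    0.05202      4.003
  Change           0          0
  Equil      0.05202      4.003
  solve Keq expr → x = 0; check Q = 76.94
Then change container volume by factor 1.5 (V_new/V_old).
Step 3:
                   A          C
  Initial    0.03468      2.668
  Change           0          0
  Equil      0.03468      2.668
  solve Keq expr → x = 0; check Q = 76.94

x = 0 M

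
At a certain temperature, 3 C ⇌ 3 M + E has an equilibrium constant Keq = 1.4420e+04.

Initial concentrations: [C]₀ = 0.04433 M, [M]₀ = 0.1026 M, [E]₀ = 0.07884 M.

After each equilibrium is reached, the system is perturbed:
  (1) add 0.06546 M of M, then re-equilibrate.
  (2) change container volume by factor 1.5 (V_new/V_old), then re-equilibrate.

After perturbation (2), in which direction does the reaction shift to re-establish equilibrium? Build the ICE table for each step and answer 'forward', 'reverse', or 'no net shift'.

Direction: forward

Q₀ = 0.9775 vs Keq = 1.4420e+04 ⇒ Q<K, forward
Step 1:
                   C          M          E
  I          0.04433     0.1026    0.07884
  C         -0.04165    0.04165    0.01388
  E         0.002682     0.1442    0.09272
  solve Keq expr → x = 0.01388; check Q = 1.4420e+04
Then add 0.06546 M of M.
Step 2:
                   C          M          E
  I         0.002682     0.2097    0.09272
  C          0.00119   -0.00119 -3.9653e-04
  E         0.003872     0.2085    0.09233
  solve Keq expr → x = -3.9653e-04; check Q = 1.4420e+04
Then change container volume by factor 1.5 (V_new/V_old).
Step 3:
                   C          M          E
  I         0.002581      0.139    0.06155
  C       -3.1983e-04 3.1983e-04 1.0661e-04
  E         0.002261     0.1393    0.06166
  solve Keq expr → x = 1.0661e-04; check Q = 1.4420e+04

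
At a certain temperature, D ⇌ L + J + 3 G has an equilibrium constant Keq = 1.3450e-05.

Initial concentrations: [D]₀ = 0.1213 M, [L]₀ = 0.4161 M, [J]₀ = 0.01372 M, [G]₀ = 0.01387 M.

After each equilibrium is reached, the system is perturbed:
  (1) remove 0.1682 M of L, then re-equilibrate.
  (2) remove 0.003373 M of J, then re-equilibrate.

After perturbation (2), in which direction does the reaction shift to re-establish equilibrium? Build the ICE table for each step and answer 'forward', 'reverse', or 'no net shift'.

Q₀ = 1.2558e-07 vs Keq = 1.3450e-05 ⇒ Q<K, forward
Step 1:
                   D          L          J          G
  Initial     0.1213     0.4161    0.01372    0.01387
  Change    -0.01232    0.01232    0.01232    0.03697
  Equil        0.109     0.4284    0.02604    0.05084
  solve Keq expr → x = 0.01232; check Q = 1.3450e-05
Then remove 0.1682 M of L.
Step 2:
                   D          L          J          G
  Initial      0.109     0.2602    0.02604    0.05084
  Change    -0.00231    0.00231    0.00231   0.006929
  Equil       0.1067     0.2625    0.02835    0.05777
  solve Keq expr → x = 0.00231; check Q = 1.3450e-05
Then remove 0.003373 M of J.
Step 3:
                   D          L          J          G
  Initial     0.1067     0.2625    0.02498    0.05777
  Change  -6.1450e-04 6.1450e-04 6.1450e-04   0.001843
  Equil       0.1061     0.2631    0.02559    0.05961
  solve Keq expr → x = 6.1450e-04; check Q = 1.3450e-05

Direction: forward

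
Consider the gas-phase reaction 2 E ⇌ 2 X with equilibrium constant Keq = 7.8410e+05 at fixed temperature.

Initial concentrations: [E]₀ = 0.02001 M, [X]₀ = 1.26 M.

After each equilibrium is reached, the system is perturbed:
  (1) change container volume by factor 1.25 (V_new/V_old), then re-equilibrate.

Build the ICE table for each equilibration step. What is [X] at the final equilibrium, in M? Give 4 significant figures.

Q₀ = 3965 vs Keq = 7.8410e+05 ⇒ Q<K, forward
Step 1:
                   E          X
  init       0.02001       1.26
  Δ         -0.01857    0.01857
  eq        0.001444      1.279
  solve Keq expr → x = 0.009283; check Q = 7.8410e+05
Then change container volume by factor 1.25 (V_new/V_old).
Step 2:
                   E          X
  init      0.001155      1.023
  Δ                0          0
  eq        0.001155      1.023
  solve Keq expr → x = 0; check Q = 7.8410e+05

[X]_eq = 1.023 M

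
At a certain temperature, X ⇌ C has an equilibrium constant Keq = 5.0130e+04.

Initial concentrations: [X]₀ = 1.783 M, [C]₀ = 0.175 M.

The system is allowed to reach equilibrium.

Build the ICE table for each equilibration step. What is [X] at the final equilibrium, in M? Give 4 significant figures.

[X]_eq = 3.9058e-05 M

Q₀ = 0.09815 vs Keq = 5.0130e+04 ⇒ Q<K, forward
Step 1:
                   X          C
  Initial      1.783      0.175
  Change      -1.783      1.783
  Equil   3.9058e-05      1.958
  solve Keq expr → x = 1.783; check Q = 5.0130e+04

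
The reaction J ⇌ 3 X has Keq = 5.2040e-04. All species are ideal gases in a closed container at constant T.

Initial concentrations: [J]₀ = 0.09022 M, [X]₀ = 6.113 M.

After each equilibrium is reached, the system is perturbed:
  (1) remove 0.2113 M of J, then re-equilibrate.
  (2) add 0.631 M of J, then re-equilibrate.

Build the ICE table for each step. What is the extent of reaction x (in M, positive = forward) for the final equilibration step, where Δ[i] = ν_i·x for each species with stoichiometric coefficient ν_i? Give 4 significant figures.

Q₀ = 2532 vs Keq = 5.2040e-04 ⇒ Q>K, reverse
Step 1:
                  J         X
  init      0.09022     6.113
  Δ           2.003     -6.01
  eq          2.094    0.1029
  solve Keq expr → x = -2.003; check Q = 5.2040e-04
Then remove 0.2113 M of J.
Step 2:
                  J         X
  init        1.882    0.1029
  Δ        0.001188 -0.003564
  eq          1.883   0.09933
  solve Keq expr → x = -0.001188; check Q = 5.2040e-04
Then add 0.631 M of J.
Step 3:
                  J         X
  init        2.514   0.09933
  Δ       -0.003332  0.009995
  eq          2.511    0.1093
  solve Keq expr → x = 0.003332; check Q = 5.2040e-04

x = 0.003332 M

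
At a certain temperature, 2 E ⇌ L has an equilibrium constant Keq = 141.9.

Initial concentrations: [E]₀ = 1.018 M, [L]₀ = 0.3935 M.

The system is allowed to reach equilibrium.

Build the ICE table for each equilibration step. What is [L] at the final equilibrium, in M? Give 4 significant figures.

Q₀ = 0.3797 vs Keq = 141.9 ⇒ Q<K, forward
Step 1:
                    E           L
  I             1.018      0.3935
  C             -0.94        0.47
  E           0.07801      0.8635
  solve Keq expr → x = 0.47; check Q = 141.9

[L]_eq = 0.8635 M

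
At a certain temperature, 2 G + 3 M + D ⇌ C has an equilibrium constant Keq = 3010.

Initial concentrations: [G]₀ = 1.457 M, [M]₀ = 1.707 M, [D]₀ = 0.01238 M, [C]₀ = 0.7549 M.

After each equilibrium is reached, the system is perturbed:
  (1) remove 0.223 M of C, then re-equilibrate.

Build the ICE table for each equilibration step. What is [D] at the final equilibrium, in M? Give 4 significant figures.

Q₀ = 5.775 vs Keq = 3010 ⇒ Q<K, forward
Step 1:
                    G           M           D           C
  init          1.457       1.707     0.01238      0.7549
  Δ          -0.02471    -0.03706    -0.01235     0.01235
  eq            1.432        1.67  2.6681e-05      0.7673
  solve Keq expr → x = 0.01235; check Q = 3010
Then remove 0.223 M of C.
Step 2:
                    G           M           D           C
  init          1.432        1.67  2.6681e-05      0.5443
  Δ       -1.5507e-05 -2.3260e-05 -7.7534e-06  7.7534e-06
  eq            1.432        1.67  1.8928e-05      0.5443
  solve Keq expr → x = 7.7534e-06; check Q = 3010

[D]_eq = 1.8928e-05 M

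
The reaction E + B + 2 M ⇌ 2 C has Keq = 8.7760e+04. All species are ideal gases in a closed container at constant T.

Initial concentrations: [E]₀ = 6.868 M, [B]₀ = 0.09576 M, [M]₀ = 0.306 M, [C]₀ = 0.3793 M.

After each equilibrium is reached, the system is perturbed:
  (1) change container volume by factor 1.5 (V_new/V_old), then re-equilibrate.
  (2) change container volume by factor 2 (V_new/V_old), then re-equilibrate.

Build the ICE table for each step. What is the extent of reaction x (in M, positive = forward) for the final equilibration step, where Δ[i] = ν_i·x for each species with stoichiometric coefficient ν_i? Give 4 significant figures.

x = -9.2308e-05 M

Q₀ = 2.336 vs Keq = 8.7760e+04 ⇒ Q<K, forward
Step 1:
                   E          B          M          C
  Initial      6.868    0.09576      0.306     0.3793
  Change    -0.09572   -0.09572    -0.1914     0.1914
  Equil        6.772 4.1759e-05     0.1146     0.5707
  solve Keq expr → x = 0.09572; check Q = 8.7760e+04
Then change container volume by factor 1.5 (V_new/V_old).
Step 2:
                   E          B          M          C
  Initial      4.515 2.7839e-05    0.07638     0.3805
  Change  3.4662e-05 3.4662e-05 6.9324e-05 -6.9324e-05
  Equil        4.515 6.2501e-05    0.07645     0.3804
  solve Keq expr → x = -3.4662e-05; check Q = 8.7760e+04
Then change container volume by factor 2 (V_new/V_old).
Step 3:
                   E          B          M          C
  Initial      2.257 3.1251e-05    0.03822     0.1902
  Change  9.2308e-05 9.2308e-05 1.8462e-04 -1.8462e-04
  Equil        2.258 1.2356e-04    0.03841       0.19
  solve Keq expr → x = -9.2308e-05; check Q = 8.7760e+04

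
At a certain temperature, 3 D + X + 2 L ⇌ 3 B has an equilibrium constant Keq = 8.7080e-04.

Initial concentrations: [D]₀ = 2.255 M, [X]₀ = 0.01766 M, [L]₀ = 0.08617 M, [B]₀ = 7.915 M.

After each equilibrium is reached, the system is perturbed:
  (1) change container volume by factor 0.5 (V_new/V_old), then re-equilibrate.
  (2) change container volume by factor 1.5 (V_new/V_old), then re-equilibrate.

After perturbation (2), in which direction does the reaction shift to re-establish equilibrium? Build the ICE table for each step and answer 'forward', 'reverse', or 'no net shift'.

Q₀ = 3.2977e+05 vs Keq = 8.7080e-04 ⇒ Q>K, reverse
Step 1:
                    D           X           L           B
  Initial       2.255     0.01766     0.08617       7.915
  Change         5.63       1.877       3.754       -5.63
  Equil         7.885       1.894        3.84       2.285
  solve Keq expr → x = -1.877; check Q = 8.7080e-04
Then change container volume by factor 0.5 (V_new/V_old).
Step 2:
                    D           X           L           B
  Initial       15.77       3.789       7.679       4.569
  Change       -2.009     -0.6695      -1.339       2.009
  Equil         13.76       3.119        6.34       6.578
  solve Keq expr → x = 0.6695; check Q = 8.7080e-04
Then change container volume by factor 1.5 (V_new/V_old).
Step 3:
                    D           X           L           B
  Initial       9.175        2.08       4.227       4.385
  Change       0.8019      0.2673      0.5346     -0.8019
  Equil         9.977       2.347       4.762       3.583
  solve Keq expr → x = -0.2673; check Q = 8.7080e-04

Direction: reverse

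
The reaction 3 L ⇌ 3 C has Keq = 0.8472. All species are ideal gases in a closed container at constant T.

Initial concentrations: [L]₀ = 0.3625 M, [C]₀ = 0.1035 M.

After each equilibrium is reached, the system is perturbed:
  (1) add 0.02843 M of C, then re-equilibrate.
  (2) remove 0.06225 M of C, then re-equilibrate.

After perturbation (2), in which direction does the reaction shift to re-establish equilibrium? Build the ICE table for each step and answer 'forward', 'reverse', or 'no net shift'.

Q₀ = 0.02328 vs Keq = 0.8472 ⇒ Q<K, forward
Step 1:
                   L          C
  Initial     0.3625     0.1035
  Change     -0.1231     0.1231
  Equil       0.2394     0.2266
  solve Keq expr → x = 0.04102; check Q = 0.8472
Then add 0.02843 M of C.
Step 2:
                   L          C
  Initial     0.2394      0.255
  Change     0.01461   -0.01461
  Equil        0.254     0.2404
  solve Keq expr → x = -0.004869; check Q = 0.8472
Then remove 0.06225 M of C.
Step 3:
                   L          C
  Initial      0.254     0.1781
  Change    -0.03198    0.03198
  Equil       0.2221     0.2101
  solve Keq expr → x = 0.01066; check Q = 0.8472

Direction: forward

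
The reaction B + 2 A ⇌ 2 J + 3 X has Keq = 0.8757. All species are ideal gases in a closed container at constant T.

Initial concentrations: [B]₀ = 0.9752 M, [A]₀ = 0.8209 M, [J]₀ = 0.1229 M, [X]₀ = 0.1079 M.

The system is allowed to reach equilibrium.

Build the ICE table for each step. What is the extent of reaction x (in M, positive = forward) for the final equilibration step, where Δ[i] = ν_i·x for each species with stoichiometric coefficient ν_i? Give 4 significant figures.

x = 0.2069 M

Q₀ = 2.8873e-05 vs Keq = 0.8757 ⇒ Q<K, forward
Step 1:
                  B         A         J         X
  Initial    0.9752    0.8209    0.1229    0.1079
  Change    -0.2069   -0.4139    0.4139    0.6208
  Equil      0.7683     0.407    0.5368    0.7287
  solve Keq expr → x = 0.2069; check Q = 0.8757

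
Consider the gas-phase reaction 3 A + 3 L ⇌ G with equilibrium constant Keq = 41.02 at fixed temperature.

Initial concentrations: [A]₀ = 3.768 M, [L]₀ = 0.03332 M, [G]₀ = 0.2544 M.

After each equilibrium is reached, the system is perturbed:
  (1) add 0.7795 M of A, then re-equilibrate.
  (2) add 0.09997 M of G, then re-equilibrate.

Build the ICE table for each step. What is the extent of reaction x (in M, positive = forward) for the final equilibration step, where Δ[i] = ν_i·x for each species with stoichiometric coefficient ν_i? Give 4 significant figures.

Q₀ = 128.5 vs Keq = 41.02 ⇒ Q>K, reverse
Step 1:
                  A         L         G
  init        3.768   0.03332    0.2544
  Δ         0.01493   0.01493 -0.004976
  eq          3.783   0.04825    0.2494
  solve Keq expr → x = -0.004976; check Q = 41.02
Then add 0.7795 M of A.
Step 2:
                  A         L         G
  init        4.562   0.04825    0.2494
  Δ        -0.00803  -0.00803  0.002677
  eq          4.554   0.04022    0.2521
  solve Keq expr → x = 0.002677; check Q = 41.02
Then add 0.09997 M of G.
Step 3:
                  A         L         G
  init        4.554   0.04022    0.3521
  Δ        0.004625  0.004625 -0.001542
  eq          4.559   0.04484    0.3505
  solve Keq expr → x = -0.001542; check Q = 41.02

x = -0.001542 M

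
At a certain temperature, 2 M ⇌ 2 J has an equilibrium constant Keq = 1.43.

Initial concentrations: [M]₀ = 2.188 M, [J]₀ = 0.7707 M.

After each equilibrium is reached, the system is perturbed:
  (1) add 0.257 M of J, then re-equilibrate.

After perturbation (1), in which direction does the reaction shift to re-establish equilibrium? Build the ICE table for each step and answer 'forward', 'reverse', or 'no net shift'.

Q₀ = 0.1241 vs Keq = 1.43 ⇒ Q<K, forward
Step 1:
                    M           J
  Initial       2.188      0.7707
  Change      -0.8406      0.8406
  Equil         1.347       1.611
  solve Keq expr → x = 0.4203; check Q = 1.43
Then add 0.257 M of J.
Step 2:
                    M           J
  Initial       1.347       1.868
  Change        0.117      -0.117
  Equil         1.464       1.751
  solve Keq expr → x = -0.05852; check Q = 1.43

Direction: reverse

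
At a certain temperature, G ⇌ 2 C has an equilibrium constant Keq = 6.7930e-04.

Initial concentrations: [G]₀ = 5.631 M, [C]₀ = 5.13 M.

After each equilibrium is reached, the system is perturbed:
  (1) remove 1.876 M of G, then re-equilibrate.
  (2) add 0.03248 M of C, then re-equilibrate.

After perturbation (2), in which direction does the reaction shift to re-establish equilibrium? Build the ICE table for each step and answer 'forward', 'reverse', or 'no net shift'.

Direction: reverse

Q₀ = 4.674 vs Keq = 6.7930e-04 ⇒ Q>K, reverse
Step 1:
                   G          C
  init         5.631       5.13
  Δ            2.528     -5.056
  eq           8.159    0.07445
  solve Keq expr → x = -2.528; check Q = 6.7930e-04
Then remove 1.876 M of G.
Step 2:
                   G          C
  init         6.283    0.07445
  Δ         0.004547  -0.009094
  eq           6.287    0.06535
  solve Keq expr → x = -0.004547; check Q = 6.7930e-04
Then add 0.03248 M of C.
Step 3:
                   G          C
  init         6.287    0.09783
  Δ           0.0162    -0.0324
  eq           6.304    0.06544
  solve Keq expr → x = -0.0162; check Q = 6.7930e-04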